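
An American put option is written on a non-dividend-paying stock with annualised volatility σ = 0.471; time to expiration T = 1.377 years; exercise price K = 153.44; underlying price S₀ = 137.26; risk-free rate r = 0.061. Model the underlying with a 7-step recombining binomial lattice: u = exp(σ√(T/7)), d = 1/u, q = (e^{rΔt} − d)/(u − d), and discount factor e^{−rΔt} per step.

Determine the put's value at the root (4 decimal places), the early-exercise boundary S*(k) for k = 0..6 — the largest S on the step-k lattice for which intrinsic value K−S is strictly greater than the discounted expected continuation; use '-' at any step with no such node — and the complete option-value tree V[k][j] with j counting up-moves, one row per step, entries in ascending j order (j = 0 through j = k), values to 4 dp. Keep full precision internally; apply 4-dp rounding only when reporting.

Δt=0.19671  u=1.23232  d=0.81148  q=0.47665  discount=0.98807
step 7 (expiry): payoffs max(K−S,0) = 121.6365 105.1427 80.0949 42.0568 0.0000 0.0000 0.0000 0.0000
step 6: (k=6,j=0): S=39.1921, (K−S)⁺=114.2479, hold=112.4177 ⇒ V=114.2479 exercise | (k=6,j=1): S=59.5178, (K−S)⁺=93.9222, hold=92.0919 ⇒ V=93.9222 exercise | (k=6,j=2): S=90.3848, (K−S)⁺=63.0552, hold=61.2250 ⇒ V=63.0552 exercise | (k=6,j=3): S=137.2600, (K−S)⁺=16.1800, hold=21.7479 ⇒ V=21.7479 continue | (k=6,j=4): S=208.4454, (K−S)⁺=0.0000, hold=0.0000 ⇒ V=0.0000 continue | (k=6,j=5): S=316.5489, (K−S)⁺=0.0000, hold=0.0000 ⇒ V=0.0000 continue | (k=6,j=6): S=480.7167, (K−S)⁺=0.0000, hold=0.0000 ⇒ V=0.0000 continue  boundary S*=90.3848
step 5: (k=5,j=0): S=48.2973, (K−S)⁺=105.1427, hold=103.3125 ⇒ V=105.1427 exercise | (k=5,j=1): S=73.3451, (K−S)⁺=80.0949, hold=78.2646 ⇒ V=80.0949 exercise | (k=5,j=2): S=111.3832, (K−S)⁺=42.0568, hold=42.8489 ⇒ V=42.8489 continue | (k=5,j=3): S=169.1485, (K−S)⁺=0.0000, hold=11.2460 ⇒ V=11.2460 continue | (k=5,j=4): S=256.8719, (K−S)⁺=0.0000, hold=0.0000 ⇒ V=0.0000 continue | (k=5,j=5): S=390.0902, (K−S)⁺=0.0000, hold=0.0000 ⇒ V=0.0000 continue  boundary S*=73.3451
step 4: (k=4,j=0): S=59.5178, (K−S)⁺=93.9222, hold=92.0919 ⇒ V=93.9222 exercise | (k=4,j=1): S=90.3848, (K−S)⁺=63.0552, hold=61.5980 ⇒ V=63.0552 exercise | (k=4,j=2): S=137.2600, (K−S)⁺=16.1800, hold=27.4540 ⇒ V=27.4540 continue | (k=4,j=3): S=208.4454, (K−S)⁺=0.0000, hold=5.8154 ⇒ V=5.8154 continue | (k=4,j=4): S=316.5489, (K−S)⁺=0.0000, hold=0.0000 ⇒ V=0.0000 continue  boundary S*=90.3848
step 3: (k=3,j=0): S=73.3451, (K−S)⁺=80.0949, hold=78.2646 ⇒ V=80.0949 exercise | (k=3,j=1): S=111.3832, (K−S)⁺=42.0568, hold=45.5362 ⇒ V=45.5362 continue | (k=3,j=2): S=169.1485, (K−S)⁺=0.0000, hold=16.9356 ⇒ V=16.9356 continue | (k=3,j=3): S=256.8719, (K−S)⁺=0.0000, hold=3.0072 ⇒ V=3.0072 continue  boundary S*=73.3451
step 2: (k=2,j=0): S=90.3848, (K−S)⁺=63.0552, hold=62.8636 ⇒ V=63.0552 exercise | (k=2,j=1): S=137.2600, (K−S)⁺=16.1800, hold=31.5232 ⇒ V=31.5232 continue | (k=2,j=2): S=208.4454, (K−S)⁺=0.0000, hold=10.1738 ⇒ V=10.1738 continue  boundary S*=90.3848
step 1: (k=1,j=0): S=111.3832, (K−S)⁺=42.0568, hold=47.4526 ⇒ V=47.4526 continue | (k=1,j=1): S=169.1485, (K−S)⁺=0.0000, hold=21.0924 ⇒ V=21.0924 continue  boundary S*=-
step 0: (k=0,j=0): S=137.2600, (K−S)⁺=16.1800, hold=34.4719 ⇒ V=34.4719 continue  boundary S*=-

price = 34.4719
boundary = - - 90.3848 73.3451 90.3848 73.3451 90.3848
tree:
34.4719
47.4526 21.0924
63.0552 31.5232 10.1738
80.0949 45.5362 16.9356 3.0072
93.9222 63.0552 27.4540 5.8154 0.0000
105.1427 80.0949 42.8489 11.2460 0.0000 0.0000
114.2479 93.9222 63.0552 21.7479 0.0000 0.0000 0.0000
121.6365 105.1427 80.0949 42.0568 0.0000 0.0000 0.0000 0.0000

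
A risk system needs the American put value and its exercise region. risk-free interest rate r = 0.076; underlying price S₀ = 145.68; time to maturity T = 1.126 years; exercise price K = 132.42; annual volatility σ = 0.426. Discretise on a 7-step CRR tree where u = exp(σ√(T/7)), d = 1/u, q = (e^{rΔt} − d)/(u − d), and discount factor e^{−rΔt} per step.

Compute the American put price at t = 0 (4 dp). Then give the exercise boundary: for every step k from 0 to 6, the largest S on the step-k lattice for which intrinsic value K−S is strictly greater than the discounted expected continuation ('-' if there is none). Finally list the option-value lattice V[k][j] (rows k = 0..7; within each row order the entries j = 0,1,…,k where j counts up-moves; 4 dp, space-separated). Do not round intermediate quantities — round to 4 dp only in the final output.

price = 15.0210
boundary = - - - 87.2559 73.5517 87.2559 103.5134
tree:
15.0210
22.4030 7.8103
32.4019 12.6876 2.9935
45.1641 20.0963 5.3913 0.6043
58.8683 30.8046 9.5944 1.2071 0.0000
70.4201 45.1641 16.8181 2.4111 0.0000 0.0000
80.1576 58.8683 28.9066 4.8161 0.0000 0.0000 0.0000
88.3658 70.4201 45.1641 9.6200 0.0000 0.0000 0.0000 0.0000

Δt=0.16086  u=1.18632  d=0.84294  q=0.49321  discount=0.98785
step 7 (expiry): payoffs max(K−S,0) = 88.3658 70.4201 45.1641 9.6200 0.0000 0.0000 0.0000 0.0000
step 6: (k=6,j=0): S=52.2624, (K−S)⁺=80.1576, hold=78.5486 ⇒ V=80.1576 exercise | (k=6,j=1): S=73.5517, (K−S)⁺=58.8683, hold=57.2593 ⇒ V=58.8683 exercise | (k=6,j=2): S=103.5134, (K−S)⁺=28.9066, hold=27.2976 ⇒ V=28.9066 exercise | (k=6,j=3): S=145.6800, (K−S)⁺=0.0000, hold=4.8161 ⇒ V=4.8161 continue | (k=6,j=4): S=205.0234, (K−S)⁺=0.0000, hold=0.0000 ⇒ V=0.0000 continue | (k=6,j=5): S=288.5406, (K−S)⁺=0.0000, hold=0.0000 ⇒ V=0.0000 continue | (k=6,j=6): S=406.0788, (K−S)⁺=0.0000, hold=0.0000 ⇒ V=0.0000 continue  boundary S*=103.5134
step 5: (k=5,j=0): S=61.9999, (K−S)⁺=70.4201, hold=68.8111 ⇒ V=70.4201 exercise | (k=5,j=1): S=87.2559, (K−S)⁺=45.1641, hold=43.5551 ⇒ V=45.1641 exercise | (k=5,j=2): S=122.8000, (K−S)⁺=9.6200, hold=16.8181 ⇒ V=16.8181 continue | (k=5,j=3): S=172.8231, (K−S)⁺=0.0000, hold=2.4111 ⇒ V=2.4111 continue | (k=5,j=4): S=243.2233, (K−S)⁺=0.0000, hold=0.0000 ⇒ V=0.0000 continue | (k=5,j=5): S=342.3014, (K−S)⁺=0.0000, hold=0.0000 ⇒ V=0.0000 continue  boundary S*=87.2559
step 4: (k=4,j=0): S=73.5517, (K−S)⁺=58.8683, hold=57.2593 ⇒ V=58.8683 exercise | (k=4,j=1): S=103.5134, (K−S)⁺=28.9066, hold=30.8046 ⇒ V=30.8046 continue | (k=4,j=2): S=145.6800, (K−S)⁺=0.0000, hold=9.5944 ⇒ V=9.5944 continue | (k=4,j=3): S=205.0234, (K−S)⁺=0.0000, hold=1.2071 ⇒ V=1.2071 continue | (k=4,j=4): S=288.5406, (K−S)⁺=0.0000, hold=0.0000 ⇒ V=0.0000 continue  boundary S*=73.5517
step 3: (k=3,j=0): S=87.2559, (K−S)⁺=45.1641, hold=44.4799 ⇒ V=45.1641 exercise | (k=3,j=1): S=122.8000, (K−S)⁺=9.6200, hold=20.0963 ⇒ V=20.0963 continue | (k=3,j=2): S=172.8231, (K−S)⁺=0.0000, hold=5.3913 ⇒ V=5.3913 continue | (k=3,j=3): S=243.2233, (K−S)⁺=0.0000, hold=0.6043 ⇒ V=0.6043 continue  boundary S*=87.2559
step 2: (k=2,j=0): S=103.5134, (K−S)⁺=28.9066, hold=32.4019 ⇒ V=32.4019 continue | (k=2,j=1): S=145.6800, (K−S)⁺=0.0000, hold=12.6876 ⇒ V=12.6876 continue | (k=2,j=2): S=205.0234, (K−S)⁺=0.0000, hold=2.9935 ⇒ V=2.9935 continue  boundary S*=-
step 1: (k=1,j=0): S=122.8000, (K−S)⁺=9.6200, hold=22.4030 ⇒ V=22.4030 continue | (k=1,j=1): S=172.8231, (K−S)⁺=0.0000, hold=7.8103 ⇒ V=7.8103 continue  boundary S*=-
step 0: (k=0,j=0): S=145.6800, (K−S)⁺=0.0000, hold=15.0210 ⇒ V=15.0210 continue  boundary S*=-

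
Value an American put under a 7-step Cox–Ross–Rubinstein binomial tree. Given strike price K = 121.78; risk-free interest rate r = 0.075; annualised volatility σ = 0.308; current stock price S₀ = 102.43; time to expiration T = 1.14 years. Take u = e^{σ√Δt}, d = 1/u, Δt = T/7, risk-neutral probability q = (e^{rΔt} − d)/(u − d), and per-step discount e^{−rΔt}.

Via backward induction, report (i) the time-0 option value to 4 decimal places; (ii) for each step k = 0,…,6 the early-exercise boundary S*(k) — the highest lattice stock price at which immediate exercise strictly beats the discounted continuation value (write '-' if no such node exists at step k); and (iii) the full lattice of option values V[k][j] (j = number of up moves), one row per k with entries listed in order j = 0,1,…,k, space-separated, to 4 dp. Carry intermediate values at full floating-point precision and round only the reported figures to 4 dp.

price = 22.0920
boundary = - 90.4579 79.8851 90.4579 79.8851 90.4579 102.4300
tree:
22.0920
31.3221 14.0367
41.8949 21.3625 7.5603
51.2319 31.3221 12.6119 3.0442
59.4777 41.8949 20.3426 5.7254 0.6243
66.7596 51.2319 31.3221 10.6197 1.3120 0.0000
73.1904 59.4777 41.8949 19.3500 2.7569 0.0000 0.0000
78.8696 66.7596 51.2319 31.3221 5.7934 0.0000 0.0000 0.0000

Δt=0.16286, u=1.13235, d=0.88312, q=0.51827, disc=e^(-rΔt)=0.98786
k=7 terminal: V=max(K-S,0) → 78.8696 66.7596 51.2319 31.3221 5.7934 0.0000 0.0000 0.0000
k=6: j=0 S=48.5896 intr=73.1904 cont=71.7120 V=73.1904[EX]; j=1 S=62.3023 intr=59.4777 cont=57.9992 V=59.4777[EX]; j=2 S=79.8851 intr=41.8949 cont=40.4165 V=41.8949[EX]; j=3 S=102.4300 intr=19.3500 cont=17.8716 V=19.3500[EX]; j=4 S=131.3374 intr=0.0000 cont=2.7569 V=2.7569[hold]; j=5 S=168.4030 intr=0.0000 cont=0.0000 V=0.0000[hold]; j=6 S=215.9292 intr=0.0000 cont=0.0000 V=0.0000[hold]  S*(6)=102.4300
k=5: j=0 S=55.0204 intr=66.7596 cont=65.2812 V=66.7596[EX]; j=1 S=70.5481 intr=51.2319 cont=49.7535 V=51.2319[EX]; j=2 S=90.4579 intr=31.3221 cont=29.8437 V=31.3221[EX]; j=3 S=115.9866 intr=5.7934 cont=10.6197 V=10.6197[hold]; j=4 S=148.7200 intr=0.0000 cont=1.3120 V=1.3120[hold]; j=5 S=190.6912 intr=0.0000 cont=0.0000 V=0.0000[hold]  S*(5)=90.4579
k=4: j=0 S=62.3023 intr=59.4777 cont=57.9992 V=59.4777[EX]; j=1 S=79.8851 intr=41.8949 cont=40.4165 V=41.8949[EX]; j=2 S=102.4300 intr=19.3500 cont=20.3426 V=20.3426[hold]; j=3 S=131.3374 intr=0.0000 cont=5.7254 V=5.7254[hold]; j=4 S=168.4030 intr=0.0000 cont=0.6243 V=0.6243[hold]  S*(4)=79.8851
k=3: j=0 S=70.5481 intr=51.2319 cont=49.7535 V=51.2319[EX]; j=1 S=90.4579 intr=31.3221 cont=30.3519 V=31.3221[EX]; j=2 S=115.9866 intr=5.7934 cont=12.6119 V=12.6119[hold]; j=3 S=148.7200 intr=0.0000 cont=3.0442 V=3.0442[hold]  S*(3)=90.4579
k=2: j=0 S=79.8851 intr=41.8949 cont=40.4165 V=41.8949[EX]; j=1 S=102.4300 intr=19.3500 cont=21.3625 V=21.3625[hold]; j=2 S=131.3374 intr=0.0000 cont=7.5603 V=7.5603[hold]  S*(2)=79.8851
k=1: j=0 S=90.4579 intr=31.3221 cont=30.8741 V=31.3221[EX]; j=1 S=115.9866 intr=5.7934 cont=14.0367 V=14.0367[hold]  S*(1)=90.4579
k=0: j=0 S=102.4300 intr=19.3500 cont=22.0920 V=22.0920[hold]  S*(0)=-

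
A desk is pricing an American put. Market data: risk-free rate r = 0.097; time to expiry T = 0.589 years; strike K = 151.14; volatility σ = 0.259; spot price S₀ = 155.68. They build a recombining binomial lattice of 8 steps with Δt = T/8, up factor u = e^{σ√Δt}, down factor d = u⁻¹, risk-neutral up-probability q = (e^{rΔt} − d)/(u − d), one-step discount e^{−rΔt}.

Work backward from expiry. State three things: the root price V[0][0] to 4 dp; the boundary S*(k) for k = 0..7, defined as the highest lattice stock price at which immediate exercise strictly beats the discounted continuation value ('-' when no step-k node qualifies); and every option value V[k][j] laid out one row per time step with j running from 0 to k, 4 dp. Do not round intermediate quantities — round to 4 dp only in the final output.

price = 7.1270
boundary = - - - 126.0870 117.5302 126.0870 135.2668 126.0870
tree:
7.1270
11.2071 3.6535
17.0691 6.2297 1.4490
25.0530 10.3141 2.7403 0.3388
33.6098 16.4570 5.0789 0.7313 0.0000
41.5859 25.0530 9.1583 1.5784 0.0000 0.0000
49.0207 33.6098 15.8732 3.4070 0.0000 0.0000 0.0000
55.9510 41.5859 25.0530 7.3539 0.0000 0.0000 0.0000 0.0000
62.4109 49.0207 33.6098 15.8732 0.0000 0.0000 0.0000 0.0000 0.0000

Δt=0.07362, u=1.07281, d=0.93214, q=0.53339, disc=e^(-rΔt)=0.99288
k=8 terminal: V=max(K-S,0) → 62.4109 49.0207 33.6098 15.8732 0.0000 0.0000 0.0000 0.0000 0.0000
k=7: j=0 S=95.1890 intr=55.9510 cont=54.8754 V=55.9510[EX]; j=1 S=109.5541 intr=41.5859 cont=40.5104 V=41.5859[EX]; j=2 S=126.0870 intr=25.0530 cont=23.9775 V=25.0530[EX]; j=3 S=145.1149 intr=6.0251 cont=7.3539 V=7.3539[hold]; j=4 S=167.0143 intr=0.0000 cont=0.0000 V=0.0000[hold]; j=5 S=192.2186 intr=0.0000 cont=0.0000 V=0.0000[hold]; j=6 S=221.2265 intr=0.0000 cont=0.0000 V=0.0000[hold]; j=7 S=254.6120 intr=0.0000 cont=0.0000 V=0.0000[hold]  S*(7)=126.0870
k=6: j=0 S=102.1193 intr=49.0207 cont=47.9452 V=49.0207[EX]; j=1 S=117.5302 intr=33.6098 cont=32.5343 V=33.6098[EX]; j=2 S=135.2668 intr=15.8732 cont=15.5014 V=15.8732[EX]; j=3 S=155.6800 intr=0.0000 cont=3.4070 V=3.4070[hold]; j=4 S=179.1738 intr=0.0000 cont=0.0000 V=0.0000[hold]; j=5 S=206.2131 intr=0.0000 cont=0.0000 V=0.0000[hold]; j=6 S=237.3329 intr=0.0000 cont=0.0000 V=0.0000[hold]  S*(6)=135.2668
k=5: j=0 S=109.5541 intr=41.5859 cont=40.5104 V=41.5859[EX]; j=1 S=126.0870 intr=25.0530 cont=23.9775 V=25.0530[EX]; j=2 S=145.1149 intr=6.0251 cont=9.1583 V=9.1583[hold]; j=3 S=167.0143 intr=0.0000 cont=1.5784 V=1.5784[hold]; j=4 S=192.2186 intr=0.0000 cont=0.0000 V=0.0000[hold]; j=5 S=221.2265 intr=0.0000 cont=0.0000 V=0.0000[hold]  S*(5)=126.0870
k=4: j=0 S=117.5302 intr=33.6098 cont=32.5343 V=33.6098[EX]; j=1 S=135.2668 intr=15.8732 cont=16.4570 V=16.4570[hold]; j=2 S=155.6800 intr=0.0000 cont=5.0789 V=5.0789[hold]; j=3 S=179.1738 intr=0.0000 cont=0.7313 V=0.7313[hold]; j=4 S=206.2131 intr=0.0000 cont=0.0000 V=0.0000[hold]  S*(4)=117.5302
k=3: j=0 S=126.0870 intr=25.0530 cont=24.2866 V=25.0530[EX]; j=1 S=145.1149 intr=6.0251 cont=10.3141 V=10.3141[hold]; j=2 S=167.0143 intr=0.0000 cont=2.7403 V=2.7403[hold]; j=3 S=192.2186 intr=0.0000 cont=0.3388 V=0.3388[hold]  S*(3)=126.0870
k=2: j=0 S=135.2668 intr=15.8732 cont=17.0691 V=17.0691[hold]; j=1 S=155.6800 intr=0.0000 cont=6.2297 V=6.2297[hold]; j=2 S=179.1738 intr=0.0000 cont=1.4490 V=1.4490[hold]  S*(2)=-
k=1: j=0 S=145.1149 intr=6.0251 cont=11.2071 V=11.2071[hold]; j=1 S=167.0143 intr=0.0000 cont=3.6535 V=3.6535[hold]  S*(1)=-
k=0: j=0 S=155.6800 intr=0.0000 cont=7.1270 V=7.1270[hold]  S*(0)=-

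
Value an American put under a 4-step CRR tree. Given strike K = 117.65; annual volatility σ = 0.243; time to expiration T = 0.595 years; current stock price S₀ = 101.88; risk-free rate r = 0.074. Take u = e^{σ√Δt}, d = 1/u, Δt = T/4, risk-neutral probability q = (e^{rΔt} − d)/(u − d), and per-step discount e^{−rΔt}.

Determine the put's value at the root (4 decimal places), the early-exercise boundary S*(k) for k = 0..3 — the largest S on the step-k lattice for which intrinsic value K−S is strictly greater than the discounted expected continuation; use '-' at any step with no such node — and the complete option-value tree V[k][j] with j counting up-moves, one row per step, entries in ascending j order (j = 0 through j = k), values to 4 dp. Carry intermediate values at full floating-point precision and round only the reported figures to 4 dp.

price = 16.2019
boundary = - 92.7655 101.8800 92.7655
tree:
16.2019
24.8845 9.0069
33.1835 15.7700 3.3277
40.7401 24.8845 7.2442 0.0000
47.6207 33.1835 15.7700 0.0000 0.0000

Δt=0.14875, u=1.09825, d=0.91054, q=0.53555, disc=e^(-rΔt)=0.98905
k=4 terminal: V=max(K-S,0) → 47.6207 33.1835 15.7700 0.0000 0.0000
k=3: j=0 S=76.9099 intr=40.7401 cont=39.4522 V=40.7401[EX]; j=1 S=92.7655 intr=24.8845 cont=23.5965 V=24.8845[EX]; j=2 S=111.8900 intr=5.7600 cont=7.2442 V=7.2442[hold]; j=3 S=134.9571 intr=0.0000 cont=0.0000 V=0.0000[hold]  S*(3)=92.7655
k=2: j=0 S=84.4665 intr=33.1835 cont=31.8956 V=33.1835[EX]; j=1 S=101.8800 intr=15.7700 cont=15.2682 V=15.7700[EX]; j=2 S=122.8835 intr=0.0000 cont=3.3277 V=3.3277[hold]  S*(2)=101.8800
k=1: j=0 S=92.7655 intr=24.8845 cont=23.5965 V=24.8845[EX]; j=1 S=111.8900 intr=5.7600 cont=9.0069 V=9.0069[hold]  S*(1)=92.7655
k=0: j=0 S=101.8800 intr=15.7700 cont=16.2019 V=16.2019[hold]  S*(0)=-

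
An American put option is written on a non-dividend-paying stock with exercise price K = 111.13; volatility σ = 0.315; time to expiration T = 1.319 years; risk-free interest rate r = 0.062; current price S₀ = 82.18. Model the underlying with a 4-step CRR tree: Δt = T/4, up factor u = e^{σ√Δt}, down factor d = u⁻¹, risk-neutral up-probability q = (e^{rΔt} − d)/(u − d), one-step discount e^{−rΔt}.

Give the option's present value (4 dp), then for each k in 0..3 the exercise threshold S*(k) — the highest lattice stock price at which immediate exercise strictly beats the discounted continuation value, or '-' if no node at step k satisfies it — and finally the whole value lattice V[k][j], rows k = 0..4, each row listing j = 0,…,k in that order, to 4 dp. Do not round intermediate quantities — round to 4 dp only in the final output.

price = 28.9657
boundary = - 68.5818 82.1800 68.5818
tree:
28.9657
42.5482 17.1727
53.8964 28.9500 6.6266
63.3668 42.5482 13.8506 0.0000
71.2701 53.8964 28.9500 0.0000 0.0000

Δt=0.32975  u=1.19828  d=0.83453  q=0.51169  discount=0.97976
step 4 (expiry): payoffs max(K−S,0) = 71.2701 53.8964 28.9500 0.0000 0.0000
step 3: (k=3,j=0): S=47.7632, (K−S)⁺=63.3668, hold=61.1178 ⇒ V=63.3668 exercise | (k=3,j=1): S=68.5818, (K−S)⁺=42.5482, hold=40.2993 ⇒ V=42.5482 exercise | (k=3,j=2): S=98.4745, (K−S)⁺=12.6555, hold=13.8506 ⇒ V=13.8506 continue | (k=3,j=3): S=141.3964, (K−S)⁺=0.0000, hold=0.0000 ⇒ V=0.0000 continue  boundary S*=68.5818
step 2: (k=2,j=0): S=57.2336, (K−S)⁺=53.8964, hold=51.6474 ⇒ V=53.8964 exercise | (k=2,j=1): S=82.1800, (K−S)⁺=28.9500, hold=27.3002 ⇒ V=28.9500 exercise | (k=2,j=2): S=117.9997, (K−S)⁺=0.0000, hold=6.6266 ⇒ V=6.6266 continue  boundary S*=82.1800
step 1: (k=1,j=0): S=68.5818, (K−S)⁺=42.5482, hold=40.2993 ⇒ V=42.5482 exercise | (k=1,j=1): S=98.4745, (K−S)⁺=12.6555, hold=17.1727 ⇒ V=17.1727 continue  boundary S*=68.5818
step 0: (k=0,j=0): S=82.1800, (K−S)⁺=28.9500, hold=28.9657 ⇒ V=28.9657 continue  boundary S*=-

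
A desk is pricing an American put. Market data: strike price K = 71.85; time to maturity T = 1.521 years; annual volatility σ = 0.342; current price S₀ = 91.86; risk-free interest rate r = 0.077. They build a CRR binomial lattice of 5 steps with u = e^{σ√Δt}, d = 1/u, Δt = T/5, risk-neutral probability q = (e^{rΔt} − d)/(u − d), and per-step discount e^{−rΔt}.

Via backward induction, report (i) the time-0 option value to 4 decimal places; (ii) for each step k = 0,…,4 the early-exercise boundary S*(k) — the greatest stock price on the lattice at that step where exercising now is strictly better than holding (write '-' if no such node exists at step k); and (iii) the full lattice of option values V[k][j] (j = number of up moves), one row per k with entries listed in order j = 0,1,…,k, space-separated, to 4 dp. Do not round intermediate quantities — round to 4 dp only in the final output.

price = 3.5808
boundary = - - - 52.1635 43.1963
tree:
3.5808
6.5135 0.9883
11.5395 2.0879 0.0000
19.6865 4.4109 0.0000 0.0000
28.6537 9.3186 0.0000 0.0000 0.0000
36.0794 19.6865 0.0000 0.0000 0.0000 0.0000

Δt=0.30420  u=1.20759  d=0.82809  q=0.51543  discount=0.97685
step 5 (expiry): payoffs max(K−S,0) = 36.0794 19.6865 0.0000 0.0000 0.0000 0.0000
step 4: (k=4,j=0): S=43.1963, (K−S)⁺=28.6537, hold=26.9903 ⇒ V=28.6537 exercise | (k=4,j=1): S=62.9921, (K−S)⁺=8.8579, hold=9.3186 ⇒ V=9.3186 continue | (k=4,j=2): S=91.8600, (K−S)⁺=0.0000, hold=0.0000 ⇒ V=0.0000 continue | (k=4,j=3): S=133.9573, (K−S)⁺=0.0000, hold=0.0000 ⇒ V=0.0000 continue | (k=4,j=4): S=195.3469, (K−S)⁺=0.0000, hold=0.0000 ⇒ V=0.0000 continue  boundary S*=43.1963
step 3: (k=3,j=0): S=52.1635, (K−S)⁺=19.6865, hold=18.2551 ⇒ V=19.6865 exercise | (k=3,j=1): S=76.0688, (K−S)⁺=0.0000, hold=4.4109 ⇒ V=4.4109 continue | (k=3,j=2): S=110.9293, (K−S)⁺=0.0000, hold=0.0000 ⇒ V=0.0000 continue | (k=3,j=3): S=161.7657, (K−S)⁺=0.0000, hold=0.0000 ⇒ V=0.0000 continue  boundary S*=52.1635
step 2: (k=2,j=0): S=62.9921, (K−S)⁺=8.8579, hold=11.5395 ⇒ V=11.5395 continue | (k=2,j=1): S=91.8600, (K−S)⁺=0.0000, hold=2.0879 ⇒ V=2.0879 continue | (k=2,j=2): S=133.9573, (K−S)⁺=0.0000, hold=0.0000 ⇒ V=0.0000 continue  boundary S*=-
step 1: (k=1,j=0): S=76.0688, (K−S)⁺=0.0000, hold=6.5135 ⇒ V=6.5135 continue | (k=1,j=1): S=110.9293, (K−S)⁺=0.0000, hold=0.9883 ⇒ V=0.9883 continue  boundary S*=-
step 0: (k=0,j=0): S=91.8600, (K−S)⁺=0.0000, hold=3.5808 ⇒ V=3.5808 continue  boundary S*=-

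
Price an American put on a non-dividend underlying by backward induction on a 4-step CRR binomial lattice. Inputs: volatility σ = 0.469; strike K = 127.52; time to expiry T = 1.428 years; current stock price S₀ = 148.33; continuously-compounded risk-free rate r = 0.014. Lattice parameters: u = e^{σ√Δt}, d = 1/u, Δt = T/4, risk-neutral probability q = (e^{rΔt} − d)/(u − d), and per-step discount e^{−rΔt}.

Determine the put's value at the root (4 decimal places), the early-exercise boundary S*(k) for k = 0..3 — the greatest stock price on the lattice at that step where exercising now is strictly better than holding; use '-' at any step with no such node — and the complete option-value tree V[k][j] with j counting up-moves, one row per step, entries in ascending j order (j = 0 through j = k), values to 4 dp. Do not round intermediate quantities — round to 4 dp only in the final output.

price = 20.7918
boundary = - - - 63.9924
tree:
20.7918
31.4346 7.4407
45.8918 13.3350 0.0000
63.5276 23.8987 0.0000 0.0000
79.1665 42.8307 0.0000 0.0000 0.0000

Δt=0.35700  u=1.32343  d=0.75561  q=0.43922  discount=0.99501
step 4 (expiry): payoffs max(K−S,0) = 79.1665 42.8307 0.0000 0.0000 0.0000
step 3: (k=3,j=0): S=63.9924, (K−S)⁺=63.5276, hold=62.8918 ⇒ V=63.5276 exercise | (k=3,j=1): S=112.0802, (K−S)⁺=15.4398, hold=23.8987 ⇒ V=23.8987 continue | (k=3,j=2): S=196.3040, (K−S)⁺=0.0000, hold=0.0000 ⇒ V=0.0000 continue | (k=3,j=3): S=343.8188, (K−S)⁺=0.0000, hold=0.0000 ⇒ V=0.0000 continue  boundary S*=63.9924
step 2: (k=2,j=0): S=84.6893, (K−S)⁺=42.8307, hold=45.8918 ⇒ V=45.8918 continue | (k=2,j=1): S=148.3300, (K−S)⁺=0.0000, hold=13.3350 ⇒ V=13.3350 continue | (k=2,j=2): S=259.7942, (K−S)⁺=0.0000, hold=0.0000 ⇒ V=0.0000 continue  boundary S*=-
step 1: (k=1,j=0): S=112.0802, (K−S)⁺=15.4398, hold=31.4346 ⇒ V=31.4346 continue | (k=1,j=1): S=196.3040, (K−S)⁺=0.0000, hold=7.4407 ⇒ V=7.4407 continue  boundary S*=-
step 0: (k=0,j=0): S=148.3300, (K−S)⁺=0.0000, hold=20.7918 ⇒ V=20.7918 continue  boundary S*=-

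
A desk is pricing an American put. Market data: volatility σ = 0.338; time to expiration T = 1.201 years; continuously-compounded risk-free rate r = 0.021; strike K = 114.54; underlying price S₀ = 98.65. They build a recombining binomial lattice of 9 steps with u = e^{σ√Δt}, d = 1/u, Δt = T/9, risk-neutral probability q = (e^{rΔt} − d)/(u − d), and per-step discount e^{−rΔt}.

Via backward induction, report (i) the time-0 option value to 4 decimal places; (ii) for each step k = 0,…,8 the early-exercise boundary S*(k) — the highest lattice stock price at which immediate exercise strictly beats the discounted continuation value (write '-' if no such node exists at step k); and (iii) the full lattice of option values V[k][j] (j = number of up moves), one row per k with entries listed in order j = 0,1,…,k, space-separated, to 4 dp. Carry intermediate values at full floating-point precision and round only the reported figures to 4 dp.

Δt=0.13344, u=1.13142, d=0.88385, q=0.48051, disc=e^(-rΔt)=0.99720
k=9 terminal: V=max(K-S,0) → 82.0694 72.9742 61.3314 46.4273 27.3485 2.9256 0.0000 0.0000 0.0000 0.0000
k=8: j=0 S=36.7378 intr=77.8022 cont=77.4817 V=77.8022[EX]; j=1 S=47.0283 intr=67.5117 cont=67.1912 V=67.5117[EX]; j=2 S=60.2012 intr=54.3388 cont=54.0183 V=54.3388[EX]; j=3 S=77.0639 intr=37.4761 cont=37.1556 V=37.4761[EX]; j=4 S=98.6500 intr=15.8900 cont=15.5695 V=15.8900[EX]; j=5 S=126.2825 intr=0.0000 cont=1.5156 V=1.5156[hold]; j=6 S=161.6550 intr=0.0000 cont=0.0000 V=0.0000[hold]; j=7 S=206.9356 intr=0.0000 cont=0.0000 V=0.0000[hold]; j=8 S=264.8996 intr=0.0000 cont=0.0000 V=0.0000[hold]  S*(8)=98.6500
k=7: j=0 S=41.5658 intr=72.9742 cont=72.6537 V=72.9742[EX]; j=1 S=53.2086 intr=61.3314 cont=61.0109 V=61.3314[EX]; j=2 S=68.1127 intr=46.4273 cont=46.1068 V=46.4273[EX]; j=3 S=87.1915 intr=27.3485 cont=27.0280 V=27.3485[EX]; j=4 S=111.6144 intr=2.9256 cont=8.9579 V=8.9579[hold]; j=5 S=142.8783 intr=0.0000 cont=0.7851 V=0.7851[hold]; j=6 S=182.8994 intr=0.0000 cont=0.0000 V=0.0000[hold]; j=7 S=234.1306 intr=0.0000 cont=0.0000 V=0.0000[hold]  S*(7)=87.1915
k=6: j=0 S=47.0283 intr=67.5117 cont=67.1912 V=67.5117[EX]; j=1 S=60.2012 intr=54.3388 cont=54.0183 V=54.3388[EX]; j=2 S=77.0639 intr=37.4761 cont=37.1556 V=37.4761[EX]; j=3 S=98.6500 intr=15.8900 cont=18.4599 V=18.4599[hold]; j=4 S=126.2825 intr=0.0000 cont=5.0167 V=5.0167[hold]; j=5 S=161.6550 intr=0.0000 cont=0.4067 V=0.4067[hold]; j=6 S=206.9356 intr=0.0000 cont=0.0000 V=0.0000[hold]  S*(6)=77.0639
k=5: j=0 S=53.2086 intr=61.3314 cont=61.0109 V=61.3314[EX]; j=1 S=68.1127 intr=46.4273 cont=46.1068 V=46.4273[EX]; j=2 S=87.1915 intr=27.3485 cont=28.2594 V=28.2594[hold]; j=3 S=111.6144 intr=2.9256 cont=11.9668 V=11.9668[hold]; j=4 S=142.8783 intr=0.0000 cont=2.7938 V=2.7938[hold]; j=5 S=182.8994 intr=0.0000 cont=0.2107 V=0.2107[hold]  S*(5)=68.1127
k=4: j=0 S=60.2012 intr=54.3388 cont=54.0183 V=54.3388[EX]; j=1 S=77.0639 intr=37.4761 cont=37.5920 V=37.5920[hold]; j=2 S=98.6500 intr=15.8900 cont=20.3735 V=20.3735[hold]; j=3 S=126.2825 intr=0.0000 cont=7.5379 V=7.5379[hold]; j=4 S=161.6550 intr=0.0000 cont=1.5482 V=1.5482[hold]  S*(4)=60.2012
k=3: j=0 S=68.1127 intr=46.4273 cont=46.1623 V=46.4273[EX]; j=1 S=87.1915 intr=27.3485 cont=29.2364 V=29.2364[hold]; j=2 S=111.6144 intr=2.9256 cont=14.1662 V=14.1662[hold]; j=3 S=142.8783 intr=0.0000 cont=4.6468 V=4.6468[hold]  S*(3)=68.1127
k=2: j=0 S=77.0639 intr=37.4761 cont=38.0601 V=38.0601[hold]; j=1 S=98.6500 intr=15.8900 cont=21.9335 V=21.9335[hold]; j=2 S=126.2825 intr=0.0000 cont=9.5652 V=9.5652[hold]  S*(2)=-
k=1: j=0 S=87.1915 intr=27.3485 cont=30.2264 V=30.2264[hold]; j=1 S=111.6144 intr=2.9256 cont=15.9457 V=15.9457[hold]  S*(1)=-
k=0: j=0 S=98.6500 intr=15.8900 cont=23.2990 V=23.2990[hold]  S*(0)=-

price = 23.2990
boundary = - - - 68.1127 60.2012 68.1127 77.0639 87.1915 98.6500
tree:
23.2990
30.2264 15.9457
38.0601 21.9335 9.5652
46.4273 29.2364 14.1662 4.6468
54.3388 37.5920 20.3735 7.5379 1.5482
61.3314 46.4273 28.2594 11.9668 2.7938 0.2107
67.5117 54.3388 37.4761 18.4599 5.0167 0.4067 0.0000
72.9742 61.3314 46.4273 27.3485 8.9579 0.7851 0.0000 0.0000
77.8022 67.5117 54.3388 37.4761 15.8900 1.5156 0.0000 0.0000 0.0000
82.0694 72.9742 61.3314 46.4273 27.3485 2.9256 0.0000 0.0000 0.0000 0.0000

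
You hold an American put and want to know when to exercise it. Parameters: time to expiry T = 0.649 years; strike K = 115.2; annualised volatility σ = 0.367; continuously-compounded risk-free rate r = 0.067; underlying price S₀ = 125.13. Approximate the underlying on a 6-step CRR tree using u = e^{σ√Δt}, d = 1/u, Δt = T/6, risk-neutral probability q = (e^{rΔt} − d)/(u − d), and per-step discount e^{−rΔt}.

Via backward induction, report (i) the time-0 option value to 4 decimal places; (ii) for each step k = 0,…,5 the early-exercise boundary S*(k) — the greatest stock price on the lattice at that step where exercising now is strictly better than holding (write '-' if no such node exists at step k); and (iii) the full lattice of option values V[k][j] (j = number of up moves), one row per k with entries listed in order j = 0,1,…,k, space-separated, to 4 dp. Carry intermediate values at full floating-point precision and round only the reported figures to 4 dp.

price = 8.2541
boundary = - - - 87.1167 77.2114 87.1167
tree:
8.2541
12.8815 3.7454
19.4310 6.5171 1.0272
28.0833 11.0586 2.0690 0.0000
37.9886 18.1085 4.1674 0.0000 0.0000
46.7677 28.0833 8.3940 0.0000 0.0000 0.0000
54.5485 37.9886 16.9073 0.0000 0.0000 0.0000 0.0000

Δt=0.10817  u=1.12829  d=0.88630  q=0.49992  discount=0.99278
step 6 (expiry): payoffs max(K−S,0) = 54.5485 37.9886 16.9073 0.0000 0.0000 0.0000 0.0000
step 5: (k=5,j=0): S=68.4323, (K−S)⁺=46.7677, hold=45.9358 ⇒ V=46.7677 exercise | (k=5,j=1): S=87.1167, (K−S)⁺=28.0833, hold=27.2514 ⇒ V=28.0833 exercise | (k=5,j=2): S=110.9025, (K−S)⁺=4.2975, hold=8.3940 ⇒ V=8.3940 continue | (k=5,j=3): S=141.1827, (K−S)⁺=0.0000, hold=0.0000 ⇒ V=0.0000 continue | (k=5,j=4): S=179.7304, (K−S)⁺=0.0000, hold=0.0000 ⇒ V=0.0000 continue | (k=5,j=5): S=228.8029, (K−S)⁺=0.0000, hold=0.0000 ⇒ V=0.0000 continue  boundary S*=87.1167
step 4: (k=4,j=0): S=77.2114, (K−S)⁺=37.9886, hold=37.1567 ⇒ V=37.9886 exercise | (k=4,j=1): S=98.2927, (K−S)⁺=16.9073, hold=18.1085 ⇒ V=18.1085 continue | (k=4,j=2): S=125.1300, (K−S)⁺=0.0000, hold=4.1674 ⇒ V=4.1674 continue | (k=4,j=3): S=159.2948, (K−S)⁺=0.0000, hold=0.0000 ⇒ V=0.0000 continue | (k=4,j=4): S=202.7876, (K−S)⁺=0.0000, hold=0.0000 ⇒ V=0.0000 continue  boundary S*=77.2114
step 3: (k=3,j=0): S=87.1167, (K−S)⁺=28.0833, hold=27.8476 ⇒ V=28.0833 exercise | (k=3,j=1): S=110.9025, (K−S)⁺=4.2975, hold=11.0586 ⇒ V=11.0586 continue | (k=3,j=2): S=141.1827, (K−S)⁺=0.0000, hold=2.0690 ⇒ V=2.0690 continue | (k=3,j=3): S=179.7304, (K−S)⁺=0.0000, hold=0.0000 ⇒ V=0.0000 continue  boundary S*=87.1167
step 2: (k=2,j=0): S=98.2927, (K−S)⁺=16.9073, hold=19.4310 ⇒ V=19.4310 continue | (k=2,j=1): S=125.1300, (K−S)⁺=0.0000, hold=6.5171 ⇒ V=6.5171 continue | (k=2,j=2): S=159.2948, (K−S)⁺=0.0000, hold=1.0272 ⇒ V=1.0272 continue  boundary S*=-
step 1: (k=1,j=0): S=110.9025, (K−S)⁺=4.2975, hold=12.8815 ⇒ V=12.8815 continue | (k=1,j=1): S=141.1827, (K−S)⁺=0.0000, hold=3.7454 ⇒ V=3.7454 continue  boundary S*=-
step 0: (k=0,j=0): S=125.1300, (K−S)⁺=0.0000, hold=8.2541 ⇒ V=8.2541 continue  boundary S*=-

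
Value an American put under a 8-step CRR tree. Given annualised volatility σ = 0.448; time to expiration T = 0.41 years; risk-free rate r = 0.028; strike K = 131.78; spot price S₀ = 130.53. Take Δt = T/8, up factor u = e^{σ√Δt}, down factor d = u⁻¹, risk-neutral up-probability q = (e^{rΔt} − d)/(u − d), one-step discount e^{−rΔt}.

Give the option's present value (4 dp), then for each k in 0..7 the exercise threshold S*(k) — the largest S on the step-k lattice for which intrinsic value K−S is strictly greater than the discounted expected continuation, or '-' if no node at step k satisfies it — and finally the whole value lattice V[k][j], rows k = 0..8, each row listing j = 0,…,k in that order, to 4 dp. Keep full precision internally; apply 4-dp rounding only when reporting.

price = 14.6745
boundary = - - - - 87.0012 96.2879 106.5658 117.9408
tree:
14.6745
20.4330 8.5230
27.5666 12.8192 3.9263
35.8613 18.7251 6.5037 1.1653
44.7788 26.3744 10.5516 2.1683 0.0897
53.1698 35.4921 16.6439 4.0286 0.1733 0.0000
60.7515 44.7788 25.2142 7.4733 0.3348 0.0000 0.0000
67.6020 53.1698 35.4921 13.8392 0.6469 0.0000 0.0000 0.0000
73.7917 60.7515 44.7788 25.2142 1.2500 0.0000 0.0000 0.0000 0.0000

Δt=0.05125  u=1.10674  d=0.90355  q=0.48173  discount=0.99857
step 8 (expiry): payoffs max(K−S,0) = 73.7917 60.7515 44.7788 25.2142 1.2500 0.0000 0.0000 0.0000 0.0000
step 7: (k=7,j=0): S=64.1780, (K−S)⁺=67.6020, hold=67.4130 ⇒ V=67.6020 exercise | (k=7,j=1): S=78.6102, (K−S)⁺=53.1698, hold=52.9808 ⇒ V=53.1698 exercise | (k=7,j=2): S=96.2879, (K−S)⁺=35.4921, hold=35.3032 ⇒ V=35.4921 exercise | (k=7,j=3): S=117.9408, (K−S)⁺=13.8392, hold=13.6502 ⇒ V=13.8392 exercise | (k=7,j=4): S=144.4630, (K−S)⁺=0.0000, hold=0.6469 ⇒ V=0.6469 continue | (k=7,j=5): S=176.9494, (K−S)⁺=0.0000, hold=0.0000 ⇒ V=0.0000 continue | (k=7,j=6): S=216.7413, (K−S)⁺=0.0000, hold=0.0000 ⇒ V=0.0000 continue | (k=7,j=7): S=265.4815, (K−S)⁺=0.0000, hold=0.0000 ⇒ V=0.0000 continue  boundary S*=117.9408
step 6: (k=6,j=0): S=71.0285, (K−S)⁺=60.7515, hold=60.5625 ⇒ V=60.7515 exercise | (k=6,j=1): S=87.0012, (K−S)⁺=44.7788, hold=44.5898 ⇒ V=44.7788 exercise | (k=6,j=2): S=106.5658, (K−S)⁺=25.2142, hold=25.0253 ⇒ V=25.2142 exercise | (k=6,j=3): S=130.5300, (K−S)⁺=1.2500, hold=7.4733 ⇒ V=7.4733 continue | (k=6,j=4): S=159.8832, (K−S)⁺=0.0000, hold=0.3348 ⇒ V=0.3348 continue | (k=6,j=5): S=195.8373, (K−S)⁺=0.0000, hold=0.0000 ⇒ V=0.0000 continue | (k=6,j=6): S=239.8767, (K−S)⁺=0.0000, hold=0.0000 ⇒ V=0.0000 continue  boundary S*=106.5658
step 5: (k=5,j=0): S=78.6102, (K−S)⁺=53.1698, hold=52.9808 ⇒ V=53.1698 exercise | (k=5,j=1): S=96.2879, (K−S)⁺=35.4921, hold=35.3032 ⇒ V=35.4921 exercise | (k=5,j=2): S=117.9408, (K−S)⁺=13.8392, hold=16.6439 ⇒ V=16.6439 continue | (k=5,j=3): S=144.4630, (K−S)⁺=0.0000, hold=4.0286 ⇒ V=4.0286 continue | (k=5,j=4): S=176.9494, (K−S)⁺=0.0000, hold=0.1733 ⇒ V=0.1733 continue | (k=5,j=5): S=216.7413, (K−S)⁺=0.0000, hold=0.0000 ⇒ V=0.0000 continue  boundary S*=96.2879
step 4: (k=4,j=0): S=87.0012, (K−S)⁺=44.7788, hold=44.5898 ⇒ V=44.7788 exercise | (k=4,j=1): S=106.5658, (K−S)⁺=25.2142, hold=26.3744 ⇒ V=26.3744 continue | (k=4,j=2): S=130.5300, (K−S)⁺=1.2500, hold=10.5516 ⇒ V=10.5516 continue | (k=4,j=3): S=159.8832, (K−S)⁺=0.0000, hold=2.1683 ⇒ V=2.1683 continue | (k=4,j=4): S=195.8373, (K−S)⁺=0.0000, hold=0.0897 ⇒ V=0.0897 continue  boundary S*=87.0012
step 3: (k=3,j=0): S=96.2879, (K−S)⁺=35.4921, hold=35.8613 ⇒ V=35.8613 continue | (k=3,j=1): S=117.9408, (K−S)⁺=13.8392, hold=18.7251 ⇒ V=18.7251 continue | (k=3,j=2): S=144.4630, (K−S)⁺=0.0000, hold=6.5037 ⇒ V=6.5037 continue | (k=3,j=3): S=176.9494, (K−S)⁺=0.0000, hold=1.1653 ⇒ V=1.1653 continue  boundary S*=-
step 2: (k=2,j=0): S=106.5658, (K−S)⁺=25.2142, hold=27.5666 ⇒ V=27.5666 continue | (k=2,j=1): S=130.5300, (K−S)⁺=1.2500, hold=12.8192 ⇒ V=12.8192 continue | (k=2,j=2): S=159.8832, (K−S)⁺=0.0000, hold=3.9263 ⇒ V=3.9263 continue  boundary S*=-
step 1: (k=1,j=0): S=117.9408, (K−S)⁺=13.8392, hold=20.4330 ⇒ V=20.4330 continue | (k=1,j=1): S=144.4630, (K−S)⁺=0.0000, hold=8.5230 ⇒ V=8.5230 continue  boundary S*=-
step 0: (k=0,j=0): S=130.5300, (K−S)⁺=1.2500, hold=14.6745 ⇒ V=14.6745 continue  boundary S*=-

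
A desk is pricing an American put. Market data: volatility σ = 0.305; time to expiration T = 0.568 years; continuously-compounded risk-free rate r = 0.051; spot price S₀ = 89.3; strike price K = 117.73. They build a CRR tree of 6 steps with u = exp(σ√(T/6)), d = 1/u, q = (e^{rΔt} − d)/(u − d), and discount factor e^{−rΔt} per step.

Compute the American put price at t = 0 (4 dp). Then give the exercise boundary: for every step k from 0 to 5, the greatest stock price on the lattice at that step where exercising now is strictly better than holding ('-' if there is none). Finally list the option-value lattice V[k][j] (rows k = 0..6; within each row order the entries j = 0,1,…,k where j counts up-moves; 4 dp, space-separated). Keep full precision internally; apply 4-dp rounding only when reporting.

price = 28.4882
boundary = - 81.3011 89.3000 81.3011 89.3000 98.0859
tree:
28.4882
36.4289 20.8949
43.7114 28.4300 13.6303
50.3415 36.4289 20.1820 7.2702
56.3777 43.7114 28.4300 12.2041 2.4517
61.8733 50.3415 36.4289 19.6441 4.9499 0.0000
66.8765 56.3777 43.7114 28.4300 9.9938 0.0000 0.0000

Δt=0.09467  u=1.09839  d=0.91043  q=0.50231  discount=0.99518
step 6 (expiry): payoffs max(K−S,0) = 66.8765 56.3777 43.7114 28.4300 9.9938 0.0000 0.0000
step 5: (k=5,j=0): S=55.8567, (K−S)⁺=61.8733, hold=61.3062 ⇒ V=61.8733 exercise | (k=5,j=1): S=67.3885, (K−S)⁺=50.3415, hold=49.7744 ⇒ V=50.3415 exercise | (k=5,j=2): S=81.3011, (K−S)⁺=36.4289, hold=35.8619 ⇒ V=36.4289 exercise | (k=5,j=3): S=98.0859, (K−S)⁺=19.6441, hold=19.0771 ⇒ V=19.6441 exercise | (k=5,j=4): S=118.3360, (K−S)⁺=0.0000, hold=4.9499 ⇒ V=4.9499 continue | (k=5,j=5): S=142.7668, (K−S)⁺=0.0000, hold=0.0000 ⇒ V=0.0000 continue  boundary S*=98.0859
step 4: (k=4,j=0): S=61.3523, (K−S)⁺=56.3777, hold=55.8107 ⇒ V=56.3777 exercise | (k=4,j=1): S=74.0186, (K−S)⁺=43.7114, hold=43.1443 ⇒ V=43.7114 exercise | (k=4,j=2): S=89.3000, (K−S)⁺=28.4300, hold=27.8630 ⇒ V=28.4300 exercise | (k=4,j=3): S=107.7362, (K−S)⁺=9.9938, hold=12.2041 ⇒ V=12.2041 continue | (k=4,j=4): S=129.9787, (K−S)⁺=0.0000, hold=2.4517 ⇒ V=2.4517 continue  boundary S*=89.3000
step 3: (k=3,j=0): S=67.3885, (K−S)⁺=50.3415, hold=49.7744 ⇒ V=50.3415 exercise | (k=3,j=1): S=81.3011, (K−S)⁺=36.4289, hold=35.8619 ⇒ V=36.4289 exercise | (k=3,j=2): S=98.0859, (K−S)⁺=19.6441, hold=20.1820 ⇒ V=20.1820 continue | (k=3,j=3): S=118.3360, (K−S)⁺=0.0000, hold=7.2702 ⇒ V=7.2702 continue  boundary S*=81.3011
step 2: (k=2,j=0): S=74.0186, (K−S)⁺=43.7114, hold=43.1443 ⇒ V=43.7114 exercise | (k=2,j=1): S=89.3000, (K−S)⁺=28.4300, hold=28.1318 ⇒ V=28.4300 exercise | (k=2,j=2): S=107.7362, (K−S)⁺=9.9938, hold=13.6303 ⇒ V=13.6303 continue  boundary S*=89.3000
step 1: (k=1,j=0): S=81.3011, (K−S)⁺=36.4289, hold=35.8619 ⇒ V=36.4289 exercise | (k=1,j=1): S=98.0859, (K−S)⁺=19.6441, hold=20.8949 ⇒ V=20.8949 continue  boundary S*=81.3011
step 0: (k=0,j=0): S=89.3000, (K−S)⁺=28.4300, hold=28.4882 ⇒ V=28.4882 continue  boundary S*=-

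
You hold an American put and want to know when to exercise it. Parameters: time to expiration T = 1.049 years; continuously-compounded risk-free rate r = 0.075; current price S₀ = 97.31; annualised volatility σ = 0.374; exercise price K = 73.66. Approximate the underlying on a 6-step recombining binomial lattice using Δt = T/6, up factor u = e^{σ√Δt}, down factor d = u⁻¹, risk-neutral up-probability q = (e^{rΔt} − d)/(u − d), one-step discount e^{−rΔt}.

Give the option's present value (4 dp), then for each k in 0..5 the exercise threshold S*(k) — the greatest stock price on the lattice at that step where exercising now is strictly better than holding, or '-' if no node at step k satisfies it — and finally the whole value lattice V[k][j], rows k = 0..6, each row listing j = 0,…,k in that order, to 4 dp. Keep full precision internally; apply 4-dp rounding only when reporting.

price = 3.0752
boundary = - - - - 52.0590 60.8711
tree:
3.0752
5.2310 1.0260
8.6946 1.9461 0.1439
14.0103 3.6707 0.2933 0.0000
21.6010 6.8783 0.5979 0.0000 0.0000
29.1374 12.7889 1.2190 0.0000 0.0000 0.0000
35.5828 21.6010 2.4851 0.0000 0.0000 0.0000 0.0000

params: Δt=0.17483 u=1.16927 d=0.85523 q=0.50301 e^(-rΔt)=0.98697
t_6 payoffs: 35.5828 21.6010 2.4851 0.0000 0.0000 0.0000 0.0000
t_5: node(5,0) S=44.5226 payoff=29.1374 vs cont=28.1778 → 29.1374 [stop]  node(5,1) S=60.8711 payoff=12.7889 vs cont=11.8293 → 12.7889 [stop]  node(5,2) S=83.2228 payoff=0.0000 vs cont=1.2190 → 1.2190 [wait]  node(5,3) S=113.7818 payoff=0.0000 vs cont=0.0000 → 0.0000 [wait]  node(5,4) S=155.5620 payoff=0.0000 vs cont=0.0000 → 0.0000 [wait]  node(5,5) S=212.6837 payoff=0.0000 vs cont=0.0000 → 0.0000 [wait]  ⇒ S*(5)=60.8711
t_4: node(4,0) S=52.0590 payoff=21.6010 vs cont=20.6414 → 21.6010 [stop]  node(4,1) S=71.1749 payoff=2.4851 vs cont=6.8783 → 6.8783 [wait]  node(4,2) S=97.3100 payoff=0.0000 vs cont=0.5979 → 0.5979 [wait]  node(4,3) S=133.0418 payoff=0.0000 vs cont=0.0000 → 0.0000 [wait]  node(4,4) S=181.8942 payoff=0.0000 vs cont=0.0000 → 0.0000 [wait]  ⇒ S*(4)=52.0590
t_3: node(3,0) S=60.8711 payoff=12.7889 vs cont=14.0103 → 14.0103 [wait]  node(3,1) S=83.2228 payoff=0.0000 vs cont=3.6707 → 3.6707 [wait]  node(3,2) S=113.7818 payoff=0.0000 vs cont=0.2933 → 0.2933 [wait]  node(3,3) S=155.5620 payoff=0.0000 vs cont=0.0000 → 0.0000 [wait]  ⇒ S*(3)=-
t_2: node(2,0) S=71.1749 payoff=2.4851 vs cont=8.6946 → 8.6946 [wait]  node(2,1) S=97.3100 payoff=0.0000 vs cont=1.9461 → 1.9461 [wait]  node(2,2) S=133.0418 payoff=0.0000 vs cont=0.1439 → 0.1439 [wait]  ⇒ S*(2)=-
t_1: node(1,0) S=83.2228 payoff=0.0000 vs cont=5.2310 → 5.2310 [wait]  node(1,1) S=113.7818 payoff=0.0000 vs cont=1.0260 → 1.0260 [wait]  ⇒ S*(1)=-
t_0: node(0,0) S=97.3100 payoff=0.0000 vs cont=3.0752 → 3.0752 [wait]  ⇒ S*(0)=-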